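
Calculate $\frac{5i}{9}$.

Divisor is real, so divide each part by 9:
= 0 + (5/9)i


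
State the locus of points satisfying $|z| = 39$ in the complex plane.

|z| = 39 means sqrt(x^2 + y^2) = 39
This is a circle of radius 39 centered at the origin


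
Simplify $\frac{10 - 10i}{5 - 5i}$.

Multiply numerator and denominator by conjugate (5 + 5i):
= (10 - 10i)(5 + 5i) / (5^2 + (-5)^2)
= (100) / 50
= 2


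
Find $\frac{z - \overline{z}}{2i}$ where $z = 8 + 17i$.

z - conjugate(z) = 2bi
(z - conjugate(z))/(2i) = 2bi/(2i) = b = 17


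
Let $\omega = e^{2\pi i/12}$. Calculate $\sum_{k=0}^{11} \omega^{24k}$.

Since 12 divides 24, ω^24 = (ω^12)^2 = 1^2 = 1, so every term is 1.
Sum = 12 · 1 = 12


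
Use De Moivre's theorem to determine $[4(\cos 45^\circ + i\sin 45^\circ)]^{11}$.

By De Moivre: z^n = r^n(cos(nθ) + i sin(nθ))
= 4^11(cos(11*45°) + i sin(11*45°))
= 4194304(cos 135° + i sin 135°)
= -2097152*sqrt(2) + 2097152*sqrt(2)i


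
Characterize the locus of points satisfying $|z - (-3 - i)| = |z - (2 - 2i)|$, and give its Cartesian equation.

|z - z1| = |z - z2| means z is equidistant from z1 and z2,
i.e. the perpendicular bisector of the segment from (-3, -1) to (2, -2) (midpoint (-1/2, -3/2)).
With z = x + yi, square both sides:
(x - (-3))^2 + (y - (-1))^2 = (x - 2)^2 + (y - (-2))^2
The x^2 and y^2 terms cancel: 10x + (-2)y = 8 - 10 = -2
Simplify: 5x - y = -1
Locus: Perpendicular bisector of the segment from (-3, -1) to (2, -2): the line 5x - y = -1


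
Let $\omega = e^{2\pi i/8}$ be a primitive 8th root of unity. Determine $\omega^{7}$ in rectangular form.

ω^7 = e^(2πi·7/8) = e^(i·7π/4)
= cos(7π/4) + i sin(7π/4)
= sqrt(2)/2 - (sqrt(2)/2)i


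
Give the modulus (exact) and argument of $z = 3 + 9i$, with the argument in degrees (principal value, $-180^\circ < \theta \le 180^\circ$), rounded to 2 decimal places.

|z| = sqrt(3^2 + 9^2) = sqrt(90)
arg(z) = arctan(b/a) = arctan(9/3) (quadrant-adjusted) = 71.57°


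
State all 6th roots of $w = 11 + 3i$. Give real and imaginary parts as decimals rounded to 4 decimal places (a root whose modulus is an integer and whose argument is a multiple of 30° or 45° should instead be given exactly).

|w| = sqrt(130) ≈ 11.401754, arg(w) ≈ 15.255119°
Root modulus = sqrt(130)^(1/6) ≈ 1.500244
Root arguments: θ_k = (arg(w) + 360°k)/6 for k = 0, 1, ..., 5
Compute each root as (root modulus)(cos θ_k + i sin θ_k) using full-precision intermediates, then round to 4 decimal places.
Roots: 1.4988 + 0.0666i, 0.6917 + 1.3312i, -0.8070 + 1.2647i, -1.4988 - 0.0666i, -0.6917 - 1.3312i, 0.8070 - 1.2647i


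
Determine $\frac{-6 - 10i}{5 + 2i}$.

Multiply numerator and denominator by conjugate (5 - 2i):
= (-6 - 10i)(5 - 2i) / (5^2 + 2^2)
= (-50 - 38i) / 29
= -50/29 - (38/29)i


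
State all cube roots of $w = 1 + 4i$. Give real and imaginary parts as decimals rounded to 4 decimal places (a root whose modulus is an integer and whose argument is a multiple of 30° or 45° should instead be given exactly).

|w| = sqrt(17) ≈ 4.123106, arg(w) ≈ 75.963757°
Root modulus = sqrt(17)^(1/3) ≈ 1.603522
Root arguments: θ_k = (arg(w) + 360°k)/3 for k = 0, 1, ..., 2
Compute each root as (root modulus)(cos θ_k + i sin θ_k) using full-precision intermediates, then round to 4 decimal places.
Roots: 1.4495 + 0.6858i, -1.3187 + 0.9124i, -0.1308 - 1.5982i


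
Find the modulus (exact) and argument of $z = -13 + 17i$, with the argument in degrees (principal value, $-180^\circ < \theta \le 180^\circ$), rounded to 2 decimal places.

|z| = sqrt((-13)^2 + 17^2) = sqrt(458)
arg(z) = arctan(b/a) = arctan(17/-13) (quadrant-adjusted) = 127.41°


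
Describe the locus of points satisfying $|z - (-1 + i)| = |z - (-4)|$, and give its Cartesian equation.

|z - z1| = |z - z2| means z is equidistant from z1 and z2,
i.e. the perpendicular bisector of the segment from (-1, 1) to (-4, 0) (midpoint (-5/2, 1/2)).
With z = x + yi, square both sides:
(x - (-1))^2 + (y - 1)^2 = (x - (-4))^2 + (y - 0)^2
The x^2 and y^2 terms cancel: -6x + (-2)y = 16 - 2 = 14
Simplify: 3x + y = -7
Locus: Perpendicular bisector of the segment from (-1, 1) to (-4, 0): the line 3x + y = -7


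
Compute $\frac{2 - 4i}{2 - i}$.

Multiply numerator and denominator by conjugate (2 + i):
= (2 - 4i)(2 + i) / (2^2 + (-1)^2)
= (8 - 6i) / 5
= 8/5 - (6/5)i


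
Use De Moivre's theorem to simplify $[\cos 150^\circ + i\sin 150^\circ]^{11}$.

By De Moivre: z^n = r^n(cos(nθ) + i sin(nθ))
= 1^11(cos(11*150°) + i sin(11*150°))
= 1(cos 210° + i sin 210°)
= -sqrt(3)/2 - (1/2)i


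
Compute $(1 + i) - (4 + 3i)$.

(1 - 4) + (1 - 3)i = -3 - 2i


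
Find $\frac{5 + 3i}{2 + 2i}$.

Multiply numerator and denominator by conjugate (2 - 2i):
= (5 + 3i)(2 - 2i) / (2^2 + 2^2)
= (16 - 4i) / 8
Divide through by 4: (4 - i) / 2
= 2 - (1/2)i


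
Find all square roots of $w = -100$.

|w| = 100, arg(w) = 180°
Root modulus = 100^(1/2) = 10
Root arguments: θ_k = (180° + 360°k)/2 for k = 0, 1, ..., 1
Roots: 10i, -10i


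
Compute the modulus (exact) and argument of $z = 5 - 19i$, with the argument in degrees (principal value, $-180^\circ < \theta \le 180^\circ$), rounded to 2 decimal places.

|z| = sqrt(5^2 + (-19)^2) = sqrt(386)
arg(z) = arctan(b/a) = arctan(-19/5) (quadrant-adjusted) = -75.26°


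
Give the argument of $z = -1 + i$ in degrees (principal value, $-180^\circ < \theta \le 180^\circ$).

θ = arctan(b/a) = arctan(1/-1) (quadrant-adjusted) = 135°


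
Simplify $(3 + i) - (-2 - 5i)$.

(3 - (-2)) + (1 - (-5))i = 5 + 6i


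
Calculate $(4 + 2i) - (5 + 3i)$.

(4 - 5) + (2 - 3)i = -1 - i


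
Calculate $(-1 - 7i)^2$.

(a + bi)^2 = a^2 - b^2 + 2abi
= (-1)^2 - (-7)^2 + 2*(-1)*(-7)i
= -48 + 14i


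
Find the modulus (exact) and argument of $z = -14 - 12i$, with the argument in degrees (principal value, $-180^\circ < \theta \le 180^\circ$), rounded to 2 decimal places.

|z| = sqrt((-14)^2 + (-12)^2) = sqrt(340)
arg(z) = arctan(b/a) = arctan(-12/-14) (quadrant-adjusted) = -139.40°


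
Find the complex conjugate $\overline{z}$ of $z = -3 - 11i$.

If z = a + bi, then conjugate(z) = a - bi
conjugate(-3 - 11i) = -3 + 11i


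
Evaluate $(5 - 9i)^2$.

(a + bi)^2 = a^2 - b^2 + 2abi
= 5^2 - (-9)^2 + 2*5*(-9)i
= -56 - 90i


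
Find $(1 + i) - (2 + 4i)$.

(1 - 2) + (1 - 4)i = -1 - 3i


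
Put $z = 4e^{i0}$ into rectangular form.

a = r cos θ = 4 * 1 = 4
b = r sin θ = 4 * 0 = 0
z = 4


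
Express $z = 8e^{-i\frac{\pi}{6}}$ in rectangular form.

a = r cos θ = 8 * sqrt(3)/2 = 4*sqrt(3)
b = r sin θ = 8 * -1/2 = -4
z = 4*sqrt(3) - 4i


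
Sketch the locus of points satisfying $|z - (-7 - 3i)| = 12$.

|z - z0| = r describes a circle centered at z0 with radius r
Here z0 = -7 - 3i and r = 12
Locus: Circle centered at (-7, -3) with radius 12


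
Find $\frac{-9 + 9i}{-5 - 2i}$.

Multiply numerator and denominator by conjugate (-5 + 2i):
= (-9 + 9i)(-5 + 2i) / ((-5)^2 + (-2)^2)
= (27 - 63i) / 29
= 27/29 - (63/29)i


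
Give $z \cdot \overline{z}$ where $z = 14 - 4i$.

z * conjugate(z) = |z|^2 = a^2 + b^2
= 14^2 + (-4)^2 = 212


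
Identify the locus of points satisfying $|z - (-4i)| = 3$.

|z - z0| = r describes a circle centered at z0 with radius r
Here z0 = -4i and r = 3
Locus: Circle centered at (0, -4) with radius 3


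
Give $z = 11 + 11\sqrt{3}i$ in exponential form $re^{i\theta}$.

r = |z| = sqrt((11)^2 + (11*sqrt(3))^2) = sqrt(121 + 363) = sqrt(484) = 22
θ = arctan(b/a) = arctan(19.0526/11) (quadrant-adjusted) = 60° = π/3
z = 22e^(i*π/3)


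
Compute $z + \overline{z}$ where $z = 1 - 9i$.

z + conjugate(z) = (a + bi) + (a - bi) = 2a
= 2 * 1 = 2


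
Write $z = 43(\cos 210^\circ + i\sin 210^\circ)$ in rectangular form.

a = r cos θ = 43 * -sqrt(3)/2 = -43*sqrt(3)/2
b = r sin θ = 43 * -1/2 = -43/2
z = -43*sqrt(3)/2 - (43/2)i


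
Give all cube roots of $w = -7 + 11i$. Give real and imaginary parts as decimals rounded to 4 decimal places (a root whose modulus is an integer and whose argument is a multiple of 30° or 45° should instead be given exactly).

|w| = sqrt(170) ≈ 13.038405, arg(w) ≈ 122.471192°
Root modulus = sqrt(170)^(1/3) ≈ 2.353648
Root arguments: θ_k = (arg(w) + 360°k)/3 for k = 0, 1, ..., 2
Compute each root as (root modulus)(cos θ_k + i sin θ_k) using full-precision intermediates, then round to 4 decimal places.
Roots: 1.7811 + 1.5387i, -2.2230 + 0.7731i, 0.4420 - 2.3118i


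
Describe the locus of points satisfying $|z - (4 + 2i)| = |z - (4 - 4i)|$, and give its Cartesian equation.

|z - z1| = |z - z2| means z is equidistant from z1 and z2,
i.e. the perpendicular bisector of the segment from (4, 2) to (4, -4) (midpoint (4, -1)).
With z = x + yi, square both sides:
(x - 4)^2 + (y - 2)^2 = (x - 4)^2 + (y - (-4))^2
The x^2 and y^2 terms cancel: 0x + (-12)y = 32 - 20 = 12
Simplify: y = -1
Locus: Perpendicular bisector of the segment from (4, 2) to (4, -4): the line y = -1


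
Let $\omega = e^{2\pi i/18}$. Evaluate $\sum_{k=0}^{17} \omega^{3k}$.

Let ζ = ω^3 = e^(2πi·3/18). Since 18 ∤ 3, ζ ≠ 1.
Sum = Σ_{k=0}^{17} ζ^k = (ζ^18 - 1)/(ζ - 1) = (ω^{3·18} - 1)/(ζ - 1) = (1 - 1)/(ζ - 1) = 0


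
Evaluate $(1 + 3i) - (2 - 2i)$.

(1 - 2) + (3 - (-2))i = -1 + 5i


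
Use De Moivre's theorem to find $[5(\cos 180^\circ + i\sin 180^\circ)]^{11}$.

By De Moivre: z^n = r^n(cos(nθ) + i sin(nθ))
= 5^11(cos(11*180°) + i sin(11*180°))
= 48828125(cos 180° + i sin 180°)
= -48828125


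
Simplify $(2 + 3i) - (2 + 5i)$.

(2 - 2) + (3 - 5)i = -2i


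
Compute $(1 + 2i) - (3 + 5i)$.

(1 - 3) + (2 - 5)i = -2 - 3i


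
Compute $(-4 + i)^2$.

(a + bi)^2 = a^2 - b^2 + 2abi
= (-4)^2 - 1^2 + 2*(-4)*1i
= 15 - 8i


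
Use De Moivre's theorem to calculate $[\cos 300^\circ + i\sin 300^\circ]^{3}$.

By De Moivre: z^n = r^n(cos(nθ) + i sin(nθ))
= 1^3(cos(3*300°) + i sin(3*300°))
= 1(cos 180° + i sin 180°)
= -1


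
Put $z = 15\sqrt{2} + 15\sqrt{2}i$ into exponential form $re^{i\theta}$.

r = |z| = sqrt((15*sqrt(2))^2 + (15*sqrt(2))^2) = sqrt(450 + 450) = sqrt(900) = 30
θ = arctan(b/a) = arctan(21.2132/21.2132) (quadrant-adjusted) = 45° = π/4
z = 30e^(i*π/4)


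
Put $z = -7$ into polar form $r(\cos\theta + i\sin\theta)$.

r = |z| = sqrt(a^2 + b^2) = sqrt((-7)^2 + (0)^2) = sqrt(49 + 0) = sqrt(49) = 7
b = 0 and a < 0, so z lies on the negative real axis: θ = 180°
z = 7(cos 180° + i sin 180°)


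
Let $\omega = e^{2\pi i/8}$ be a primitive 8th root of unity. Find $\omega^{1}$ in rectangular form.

ω^1 = e^(2πi·1/8) = e^(i·1π/4)
= cos(1π/4) + i sin(1π/4)
= sqrt(2)/2 + (sqrt(2)/2)i


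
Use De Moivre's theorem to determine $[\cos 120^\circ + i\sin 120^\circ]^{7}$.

By De Moivre: z^n = r^n(cos(nθ) + i sin(nθ))
= 1^7(cos(7*120°) + i sin(7*120°))
= 1(cos 120° + i sin 120°)
= -1/2 + (sqrt(3)/2)i


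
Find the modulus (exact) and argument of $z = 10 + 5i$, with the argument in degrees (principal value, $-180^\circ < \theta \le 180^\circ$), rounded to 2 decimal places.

|z| = sqrt(10^2 + 5^2) = sqrt(125)
arg(z) = arctan(b/a) = arctan(5/10) (quadrant-adjusted) = 26.57°


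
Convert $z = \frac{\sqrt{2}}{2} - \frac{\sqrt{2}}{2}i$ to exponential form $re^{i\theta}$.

r = |z| = sqrt((sqrt(2)/2)^2 + (-sqrt(2)/2)^2) = sqrt(1/2 + 1/2) = sqrt(1) = 1
θ = arctan(b/a) = arctan(-0.7071/0.7071) (quadrant-adjusted) = -45° = -π/4
z = 1e^(-i*π/4)


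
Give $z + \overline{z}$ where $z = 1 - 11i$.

z + conjugate(z) = (a + bi) + (a - bi) = 2a
= 2 * 1 = 2


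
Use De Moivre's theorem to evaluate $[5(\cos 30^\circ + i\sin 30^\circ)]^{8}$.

By De Moivre: z^n = r^n(cos(nθ) + i sin(nθ))
= 5^8(cos(8*30°) + i sin(8*30°))
= 390625(cos 240° + i sin 240°)
= -390625/2 - (390625*sqrt(3)/2)i


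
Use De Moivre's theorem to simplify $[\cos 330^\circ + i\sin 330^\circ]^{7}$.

By De Moivre: z^n = r^n(cos(nθ) + i sin(nθ))
= 1^7(cos(7*330°) + i sin(7*330°))
= 1(cos 150° + i sin 150°)
= -sqrt(3)/2 + (1/2)i


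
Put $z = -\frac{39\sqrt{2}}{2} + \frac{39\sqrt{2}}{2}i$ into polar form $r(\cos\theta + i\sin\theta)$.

r = |z| = sqrt(a^2 + b^2) = sqrt((-39*sqrt(2)/2)^2 + (39*sqrt(2)/2)^2) = sqrt(1521/2 + 1521/2) = sqrt(1521) = 39
θ = arctan(b/a) = arctan(27.5772/-27.5772) (quadrant-adjusted) = 135°
z = 39(cos 135° + i sin 135°)


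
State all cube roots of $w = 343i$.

|w| = 343, arg(w) = 90°
Root modulus = 343^(1/3) = 7
Root arguments: θ_k = (90° + 360°k)/3 for k = 0, 1, ..., 2
Roots: 7*sqrt(3)/2 + (7/2)i, -7*sqrt(3)/2 + (7/2)i, -7i


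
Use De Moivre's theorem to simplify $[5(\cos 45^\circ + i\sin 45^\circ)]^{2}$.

By De Moivre: z^n = r^n(cos(nθ) + i sin(nθ))
= 5^2(cos(2*45°) + i sin(2*45°))
= 25(cos 90° + i sin 90°)
= 25i


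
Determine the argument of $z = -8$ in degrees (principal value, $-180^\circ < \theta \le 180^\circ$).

b = 0 and a < 0, so z lies on the negative real axis: θ = 180°


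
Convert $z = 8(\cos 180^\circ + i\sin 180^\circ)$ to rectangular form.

a = r cos θ = 8 * -1 = -8
b = r sin θ = 8 * 0 = 0
z = -8


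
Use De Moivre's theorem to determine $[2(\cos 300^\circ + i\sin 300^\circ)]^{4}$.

By De Moivre: z^n = r^n(cos(nθ) + i sin(nθ))
= 2^4(cos(4*300°) + i sin(4*300°))
= 16(cos 120° + i sin 120°)
= -8 + 8*sqrt(3)i


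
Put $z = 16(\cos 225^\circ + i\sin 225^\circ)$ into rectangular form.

a = r cos θ = 16 * -sqrt(2)/2 = -8*sqrt(2)
b = r sin θ = 16 * -sqrt(2)/2 = -8*sqrt(2)
z = -8*sqrt(2) - 8*sqrt(2)i


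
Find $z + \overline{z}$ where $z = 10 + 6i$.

z + conjugate(z) = (a + bi) + (a - bi) = 2a
= 2 * 10 = 20


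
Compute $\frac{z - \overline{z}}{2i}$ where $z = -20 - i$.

z - conjugate(z) = 2bi
(z - conjugate(z))/(2i) = 2bi/(2i) = b = -1


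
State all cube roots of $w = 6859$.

|w| = 6859, arg(w) = 0°
Root modulus = 6859^(1/3) = 19
Root arguments: θ_k = (0° + 360°k)/3 for k = 0, 1, ..., 2
Roots: 19, -19/2 + (19*sqrt(3)/2)i, -19/2 - (19*sqrt(3)/2)i


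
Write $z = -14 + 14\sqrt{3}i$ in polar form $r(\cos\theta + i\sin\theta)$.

r = |z| = sqrt(a^2 + b^2) = sqrt((-14)^2 + (14*sqrt(3))^2) = sqrt(196 + 588) = sqrt(784) = 28
θ = arctan(b/a) = arctan(24.2487/-14) (quadrant-adjusted) = 120°
z = 28(cos 120° + i sin 120°)


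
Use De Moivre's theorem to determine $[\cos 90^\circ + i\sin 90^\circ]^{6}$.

By De Moivre: z^n = r^n(cos(nθ) + i sin(nθ))
= 1^6(cos(6*90°) + i sin(6*90°))
= 1(cos 180° + i sin 180°)
= -1


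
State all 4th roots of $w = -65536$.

|w| = 65536, arg(w) = 180°
Root modulus = 65536^(1/4) = 16
Root arguments: θ_k = (180° + 360°k)/4 for k = 0, 1, ..., 3
Roots: 8*sqrt(2) + 8*sqrt(2)i, -8*sqrt(2) + 8*sqrt(2)i, -8*sqrt(2) - 8*sqrt(2)i, 8*sqrt(2) - 8*sqrt(2)i


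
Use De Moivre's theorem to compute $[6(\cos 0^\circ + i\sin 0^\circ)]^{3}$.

By De Moivre: z^n = r^n(cos(nθ) + i sin(nθ))
= 6^3(cos(3*0°) + i sin(3*0°))
= 216(cos 0° + i sin 0°)
= 216


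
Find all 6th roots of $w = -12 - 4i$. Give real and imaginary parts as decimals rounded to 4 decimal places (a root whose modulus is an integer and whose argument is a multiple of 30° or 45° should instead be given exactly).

|w| = sqrt(160) ≈ 12.649111, arg(w) ≈ 198.434949°
Root modulus = sqrt(160)^(1/6) ≈ 1.526429
Root arguments: θ_k = (arg(w) + 360°k)/6 for k = 0, 1, ..., 5
Compute each root as (root modulus)(cos θ_k + i sin θ_k) using full-precision intermediates, then round to 4 decimal places.
Roots: 1.2791 + 0.8330i, -0.0818 + 1.5242i, -1.3609 + 0.6913i, -1.2791 - 0.8330i, 0.0818 - 1.5242i, 1.3609 - 0.6913i


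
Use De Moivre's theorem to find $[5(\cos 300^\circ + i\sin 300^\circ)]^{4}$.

By De Moivre: z^n = r^n(cos(nθ) + i sin(nθ))
= 5^4(cos(4*300°) + i sin(4*300°))
= 625(cos 120° + i sin 120°)
= -625/2 + (625*sqrt(3)/2)i


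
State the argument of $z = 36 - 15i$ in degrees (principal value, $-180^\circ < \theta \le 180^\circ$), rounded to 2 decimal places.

θ = arctan(b/a) = arctan(-15/36) (quadrant-adjusted) = -22.62°


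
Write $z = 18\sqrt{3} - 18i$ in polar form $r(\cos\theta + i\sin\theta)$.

r = |z| = sqrt(a^2 + b^2) = sqrt((18*sqrt(3))^2 + (-18)^2) = sqrt(972 + 324) = sqrt(1296) = 36
θ = arctan(b/a) = arctan(-18/31.1769) (quadrant-adjusted) = 330°
z = 36(cos 330° + i sin 330°)


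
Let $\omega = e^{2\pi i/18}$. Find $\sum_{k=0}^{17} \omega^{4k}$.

Let ζ = ω^4 = e^(2πi·4/18). Since 18 ∤ 4, ζ ≠ 1.
Sum = Σ_{k=0}^{17} ζ^k = (ζ^18 - 1)/(ζ - 1) = (ω^{4·18} - 1)/(ζ - 1) = (1 - 1)/(ζ - 1) = 0


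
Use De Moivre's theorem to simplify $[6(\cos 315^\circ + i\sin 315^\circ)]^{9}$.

By De Moivre: z^n = r^n(cos(nθ) + i sin(nθ))
= 6^9(cos(9*315°) + i sin(9*315°))
= 10077696(cos 315° + i sin 315°)
= 5038848*sqrt(2) - 5038848*sqrt(2)i


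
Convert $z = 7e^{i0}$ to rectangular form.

a = r cos θ = 7 * 1 = 7
b = r sin θ = 7 * 0 = 0
z = 7


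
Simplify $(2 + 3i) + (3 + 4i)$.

(2 + 3) + (3 + 4)i = 5 + 7i


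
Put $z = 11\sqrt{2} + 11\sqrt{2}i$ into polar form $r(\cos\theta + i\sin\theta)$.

r = |z| = sqrt(a^2 + b^2) = sqrt((11*sqrt(2))^2 + (11*sqrt(2))^2) = sqrt(242 + 242) = sqrt(484) = 22
θ = arctan(b/a) = arctan(15.5563/15.5563) (quadrant-adjusted) = 45°
z = 22(cos 45° + i sin 45°)


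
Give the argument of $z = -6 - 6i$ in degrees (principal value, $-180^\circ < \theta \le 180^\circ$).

θ = arctan(b/a) = arctan(-6/-6) (quadrant-adjusted) = -135°


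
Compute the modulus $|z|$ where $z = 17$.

|z| = sqrt(a^2 + b^2) = sqrt(17^2 + 0^2) = sqrt(289) = 17


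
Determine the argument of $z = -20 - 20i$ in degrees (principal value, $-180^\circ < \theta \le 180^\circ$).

θ = arctan(b/a) = arctan(-20/-20) (quadrant-adjusted) = -135°


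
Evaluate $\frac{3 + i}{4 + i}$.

Multiply numerator and denominator by conjugate (4 - i):
= (3 + i)(4 - i) / (4^2 + 1^2)
= (13 + i) / 17
= 13/17 + (1/17)i


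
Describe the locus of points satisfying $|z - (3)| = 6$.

|z - z0| = r describes a circle centered at z0 with radius r
Here z0 = 3 and r = 6
Locus: Circle centered at (3, 0) with radius 6


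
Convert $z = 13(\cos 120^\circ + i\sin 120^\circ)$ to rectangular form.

a = r cos θ = 13 * -1/2 = -13/2
b = r sin θ = 13 * sqrt(3)/2 = 13*sqrt(3)/2
z = -13/2 + (13*sqrt(3)/2)i


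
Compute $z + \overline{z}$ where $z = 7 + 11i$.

z + conjugate(z) = (a + bi) + (a - bi) = 2a
= 2 * 7 = 14


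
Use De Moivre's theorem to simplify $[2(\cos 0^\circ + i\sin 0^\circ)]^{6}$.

By De Moivre: z^n = r^n(cos(nθ) + i sin(nθ))
= 2^6(cos(6*0°) + i sin(6*0°))
= 64(cos 0° + i sin 0°)
= 64


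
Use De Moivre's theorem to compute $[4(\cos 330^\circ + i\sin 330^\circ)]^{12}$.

By De Moivre: z^n = r^n(cos(nθ) + i sin(nθ))
= 4^12(cos(12*330°) + i sin(12*330°))
= 16777216(cos 0° + i sin 0°)
= 16777216


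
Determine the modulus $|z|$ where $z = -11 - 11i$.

|z| = sqrt(a^2 + b^2) = sqrt((-11)^2 + (-11)^2) = sqrt(242) = sqrt(242)


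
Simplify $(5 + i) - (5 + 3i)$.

(5 - 5) + (1 - 3)i = -2i


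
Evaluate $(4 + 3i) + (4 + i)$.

(4 + 4) + (3 + 1)i = 8 + 4i


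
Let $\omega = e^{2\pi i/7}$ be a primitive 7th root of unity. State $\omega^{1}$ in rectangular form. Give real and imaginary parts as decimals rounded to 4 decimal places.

ω^1 = e^(2πi·1/7) = e^(i·2π/7)
= cos(2π/7) + i sin(2π/7)
= 0.6235 + 0.7818i


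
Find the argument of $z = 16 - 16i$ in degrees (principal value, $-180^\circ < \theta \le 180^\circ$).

θ = arctan(b/a) = arctan(-16/16) (quadrant-adjusted) = -45°


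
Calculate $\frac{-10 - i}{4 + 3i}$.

Multiply numerator and denominator by conjugate (4 - 3i):
= (-10 - i)(4 - 3i) / (4^2 + 3^2)
= (-43 + 26i) / 25
= -43/25 + (26/25)i


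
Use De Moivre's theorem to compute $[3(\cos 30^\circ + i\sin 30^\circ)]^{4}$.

By De Moivre: z^n = r^n(cos(nθ) + i sin(nθ))
= 3^4(cos(4*30°) + i sin(4*30°))
= 81(cos 120° + i sin 120°)
= -81/2 + (81*sqrt(3)/2)i


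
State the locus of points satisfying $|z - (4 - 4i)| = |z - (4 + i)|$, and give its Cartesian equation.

|z - z1| = |z - z2| means z is equidistant from z1 and z2,
i.e. the perpendicular bisector of the segment from (4, -4) to (4, 1) (midpoint (4, -3/2)).
With z = x + yi, square both sides:
(x - 4)^2 + (y - (-4))^2 = (x - 4)^2 + (y - 1)^2
The x^2 and y^2 terms cancel: 0x + 10y = 17 - 32 = -15
Simplify: y = -3/2
Locus: Perpendicular bisector of the segment from (4, -4) to (4, 1): the line y = -3/2


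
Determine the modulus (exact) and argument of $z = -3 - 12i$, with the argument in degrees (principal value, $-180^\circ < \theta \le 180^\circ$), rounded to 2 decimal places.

|z| = sqrt((-3)^2 + (-12)^2) = sqrt(153)
arg(z) = arctan(b/a) = arctan(-12/-3) (quadrant-adjusted) = -104.04°


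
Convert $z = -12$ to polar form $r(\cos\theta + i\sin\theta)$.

r = |z| = sqrt(a^2 + b^2) = sqrt((-12)^2 + (0)^2) = sqrt(144 + 0) = sqrt(144) = 12
b = 0 and a < 0, so z lies on the negative real axis: θ = 180°
z = 12(cos 180° + i sin 180°)


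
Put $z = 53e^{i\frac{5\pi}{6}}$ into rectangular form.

a = r cos θ = 53 * -sqrt(3)/2 = -53*sqrt(3)/2
b = r sin θ = 53 * 1/2 = 53/2
z = -53*sqrt(3)/2 + (53/2)i


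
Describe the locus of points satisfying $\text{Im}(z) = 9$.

Im(z) = y where z = x + yi; the equation y = 9 is satisfied by all points with that y-coordinate
Locus: Horizontal line y = 9


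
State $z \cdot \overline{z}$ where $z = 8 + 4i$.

z * conjugate(z) = |z|^2 = a^2 + b^2
= 8^2 + 4^2 = 80


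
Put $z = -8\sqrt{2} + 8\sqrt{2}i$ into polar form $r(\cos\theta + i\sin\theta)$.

r = |z| = sqrt(a^2 + b^2) = sqrt((-8*sqrt(2))^2 + (8*sqrt(2))^2) = sqrt(128 + 128) = sqrt(256) = 16
θ = arctan(b/a) = arctan(11.3137/-11.3137) (quadrant-adjusted) = 135°
z = 16(cos 135° + i sin 135°)


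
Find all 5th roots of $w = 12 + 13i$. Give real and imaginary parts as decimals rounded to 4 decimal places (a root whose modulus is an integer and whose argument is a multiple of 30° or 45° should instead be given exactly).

|w| = sqrt(313) ≈ 17.691806, arg(w) ≈ 47.290610°
Root modulus = sqrt(313)^(1/5) ≈ 1.776456
Root arguments: θ_k = (arg(w) + 360°k)/5 for k = 0, 1, ..., 4
Compute each root as (root modulus)(cos θ_k + i sin θ_k) using full-precision intermediates, then round to 4 decimal places.
Roots: 1.7523 + 0.2919i, 0.2639 + 1.7568i, -1.5892 + 0.7938i, -1.2461 - 1.2661i, 0.8191 - 1.5763i


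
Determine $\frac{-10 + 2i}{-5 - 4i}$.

Multiply numerator and denominator by conjugate (-5 + 4i):
= (-10 + 2i)(-5 + 4i) / ((-5)^2 + (-4)^2)
= (42 - 50i) / 41
= 42/41 - (50/41)i


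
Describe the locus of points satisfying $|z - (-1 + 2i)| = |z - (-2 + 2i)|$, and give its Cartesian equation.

|z - z1| = |z - z2| means z is equidistant from z1 and z2,
i.e. the perpendicular bisector of the segment from (-1, 2) to (-2, 2) (midpoint (-3/2, 2)).
With z = x + yi, square both sides:
(x - (-1))^2 + (y - 2)^2 = (x - (-2))^2 + (y - 2)^2
The x^2 and y^2 terms cancel: -2x + 0y = 8 - 5 = 3
Simplify: x = -3/2
Locus: Perpendicular bisector of the segment from (-1, 2) to (-2, 2): the line x = -3/2


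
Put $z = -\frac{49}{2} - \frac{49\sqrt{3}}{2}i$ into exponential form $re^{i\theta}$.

r = |z| = sqrt((-49/2)^2 + (-49*sqrt(3)/2)^2) = sqrt(2401/4 + 7203/4) = sqrt(2401) = 49
θ = arctan(b/a) = arctan(-42.4352/-24.5) (quadrant-adjusted) = 240° = 4π/3
z = 49e^(i*4π/3)


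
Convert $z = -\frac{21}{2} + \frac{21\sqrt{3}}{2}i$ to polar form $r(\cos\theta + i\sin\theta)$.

r = |z| = sqrt(a^2 + b^2) = sqrt((-21/2)^2 + (21*sqrt(3)/2)^2) = sqrt(441/4 + 1323/4) = sqrt(441) = 21
θ = arctan(b/a) = arctan(18.1865/-10.5) (quadrant-adjusted) = 120°
z = 21(cos 120° + i sin 120°)


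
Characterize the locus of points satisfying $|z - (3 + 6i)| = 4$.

|z - z0| = r describes a circle centered at z0 with radius r
Here z0 = 3 + 6i and r = 4
Locus: Circle centered at (3, 6) with radius 4


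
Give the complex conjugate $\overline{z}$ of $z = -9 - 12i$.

If z = a + bi, then conjugate(z) = a - bi
conjugate(-9 - 12i) = -9 + 12i


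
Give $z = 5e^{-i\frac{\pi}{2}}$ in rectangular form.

a = r cos θ = 5 * 0 = 0
b = r sin θ = 5 * -1 = -5
z = -5i


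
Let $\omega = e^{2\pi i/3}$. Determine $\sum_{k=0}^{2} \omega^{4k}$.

Let ζ = ω^4 = e^(2πi·4/3). Since 3 ∤ 4, ζ ≠ 1.
Sum = Σ_{k=0}^{2} ζ^k = (ζ^3 - 1)/(ζ - 1) = (ω^{4·3} - 1)/(ζ - 1) = (1 - 1)/(ζ - 1) = 0


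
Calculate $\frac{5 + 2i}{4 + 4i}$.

Multiply numerator and denominator by conjugate (4 - 4i):
= (5 + 2i)(4 - 4i) / (4^2 + 4^2)
= (28 - 12i) / 32
Divide through by 4: (7 - 3i) / 8
= 7/8 - (3/8)i


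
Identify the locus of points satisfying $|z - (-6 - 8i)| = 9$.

|z - z0| = r describes a circle centered at z0 with radius r
Here z0 = -6 - 8i and r = 9
Locus: Circle centered at (-6, -8) with radius 9


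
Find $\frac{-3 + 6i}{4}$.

Divisor is real, so divide each part by 4:
= -3/4 + (3/2)i


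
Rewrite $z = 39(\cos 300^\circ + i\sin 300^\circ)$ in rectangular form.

a = r cos θ = 39 * 1/2 = 39/2
b = r sin θ = 39 * -sqrt(3)/2 = -39*sqrt(3)/2
z = 39/2 - (39*sqrt(3)/2)i


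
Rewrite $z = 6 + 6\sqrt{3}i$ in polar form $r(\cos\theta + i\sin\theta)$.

r = |z| = sqrt(a^2 + b^2) = sqrt((6)^2 + (6*sqrt(3))^2) = sqrt(36 + 108) = sqrt(144) = 12
θ = arctan(b/a) = arctan(10.3923/6) (quadrant-adjusted) = 60°
z = 12(cos 60° + i sin 60°)


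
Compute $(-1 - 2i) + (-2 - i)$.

(-1 + (-2)) + (-2 + (-1))i = -3 - 3i


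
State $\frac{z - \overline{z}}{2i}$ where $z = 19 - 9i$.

z - conjugate(z) = 2bi
(z - conjugate(z))/(2i) = 2bi/(2i) = b = -9


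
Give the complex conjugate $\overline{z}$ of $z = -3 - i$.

If z = a + bi, then conjugate(z) = a - bi
conjugate(-3 - i) = -3 + i


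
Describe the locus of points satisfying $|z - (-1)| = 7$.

|z - z0| = r describes a circle centered at z0 with radius r
Here z0 = -1 and r = 7
Locus: Circle centered at (-1, 0) with radius 7


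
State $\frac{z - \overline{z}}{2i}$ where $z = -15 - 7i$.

z - conjugate(z) = 2bi
(z - conjugate(z))/(2i) = 2bi/(2i) = b = -7


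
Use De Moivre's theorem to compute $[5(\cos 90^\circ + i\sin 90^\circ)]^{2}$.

By De Moivre: z^n = r^n(cos(nθ) + i sin(nθ))
= 5^2(cos(2*90°) + i sin(2*90°))
= 25(cos 180° + i sin 180°)
= -25


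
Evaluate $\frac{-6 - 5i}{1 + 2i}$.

Multiply numerator and denominator by conjugate (1 - 2i):
= (-6 - 5i)(1 - 2i) / (1^2 + 2^2)
= (-16 + 7i) / 5
= -16/5 + (7/5)i


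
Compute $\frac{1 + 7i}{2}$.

Divisor is real, so divide each part by 2:
= 1/2 + (7/2)i


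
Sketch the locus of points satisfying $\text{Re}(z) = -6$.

Re(z) = x where z = x + yi; the equation x = -6 is satisfied by all points with that x-coordinate
Locus: Vertical line x = -6


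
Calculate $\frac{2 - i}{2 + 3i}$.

Multiply numerator and denominator by conjugate (2 - 3i):
= (2 - i)(2 - 3i) / (2^2 + 3^2)
= (1 - 8i) / 13
= 1/13 - (8/13)i


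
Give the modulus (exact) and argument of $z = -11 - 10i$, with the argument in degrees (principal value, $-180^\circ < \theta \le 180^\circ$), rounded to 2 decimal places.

|z| = sqrt((-11)^2 + (-10)^2) = sqrt(221)
arg(z) = arctan(b/a) = arctan(-10/-11) (quadrant-adjusted) = -137.73°


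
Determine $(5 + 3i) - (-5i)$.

(5 - 0) + (3 - (-5))i = 5 + 8i


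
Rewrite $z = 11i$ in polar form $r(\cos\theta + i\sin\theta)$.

r = |z| = sqrt(a^2 + b^2) = sqrt((0)^2 + (11)^2) = sqrt(0 + 121) = sqrt(121) = 11
a = 0 and b > 0, so z lies on the positive imaginary axis: θ = 90°
z = 11(cos 90° + i sin 90°)


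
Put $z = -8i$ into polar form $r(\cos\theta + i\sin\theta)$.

r = |z| = sqrt(a^2 + b^2) = sqrt((0)^2 + (-8)^2) = sqrt(0 + 64) = sqrt(64) = 8
a = 0 and b < 0, so z lies on the negative imaginary axis: θ = 270°
z = 8(cos 270° + i sin 270°)


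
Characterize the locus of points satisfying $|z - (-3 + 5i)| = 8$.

|z - z0| = r describes a circle centered at z0 with radius r
Here z0 = -3 + 5i and r = 8
Locus: Circle centered at (-3, 5) with radius 8


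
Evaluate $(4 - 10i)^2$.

(a + bi)^2 = a^2 - b^2 + 2abi
= 4^2 - (-10)^2 + 2*4*(-10)i
= -84 - 80i


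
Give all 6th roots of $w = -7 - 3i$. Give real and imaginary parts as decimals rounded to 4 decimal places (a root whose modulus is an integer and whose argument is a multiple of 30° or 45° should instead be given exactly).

|w| = sqrt(58) ≈ 7.615773, arg(w) ≈ 203.198591°
Root modulus = sqrt(58)^(1/6) ≈ 1.402660
Root arguments: θ_k = (arg(w) + 360°k)/6 for k = 0, 1, ..., 5
Compute each root as (root modulus)(cos θ_k + i sin θ_k) using full-precision intermediates, then round to 4 decimal places.
Roots: 1.1647 + 0.7816i, -0.0946 + 1.3995i, -1.2593 + 0.6178i, -1.1647 - 0.7816i, 0.0946 - 1.3995i, 1.2593 - 0.6178i


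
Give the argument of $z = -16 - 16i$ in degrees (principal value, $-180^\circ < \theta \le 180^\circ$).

θ = arctan(b/a) = arctan(-16/-16) (quadrant-adjusted) = -135°


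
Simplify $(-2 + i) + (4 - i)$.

(-2 + 4) + (1 + (-1))i = 2


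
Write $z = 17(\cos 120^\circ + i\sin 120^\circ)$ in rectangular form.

a = r cos θ = 17 * -1/2 = -17/2
b = r sin θ = 17 * sqrt(3)/2 = 17*sqrt(3)/2
z = -17/2 + (17*sqrt(3)/2)i


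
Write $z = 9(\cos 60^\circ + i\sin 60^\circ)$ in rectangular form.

a = r cos θ = 9 * 1/2 = 9/2
b = r sin θ = 9 * sqrt(3)/2 = 9*sqrt(3)/2
z = 9/2 + (9*sqrt(3)/2)i


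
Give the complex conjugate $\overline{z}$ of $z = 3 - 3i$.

If z = a + bi, then conjugate(z) = a - bi
conjugate(3 - 3i) = 3 + 3i


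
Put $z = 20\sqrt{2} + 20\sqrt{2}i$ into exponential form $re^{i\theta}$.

r = |z| = sqrt((20*sqrt(2))^2 + (20*sqrt(2))^2) = sqrt(800 + 800) = sqrt(1600) = 40
θ = arctan(b/a) = arctan(28.2843/28.2843) (quadrant-adjusted) = 45° = π/4
z = 40e^(i*π/4)


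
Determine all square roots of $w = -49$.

|w| = 49, arg(w) = 180°
Root modulus = 49^(1/2) = 7
Root arguments: θ_k = (180° + 360°k)/2 for k = 0, 1, ..., 1
Roots: 7i, -7i


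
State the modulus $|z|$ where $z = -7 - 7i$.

|z| = sqrt(a^2 + b^2) = sqrt((-7)^2 + (-7)^2) = sqrt(98) = sqrt(98)


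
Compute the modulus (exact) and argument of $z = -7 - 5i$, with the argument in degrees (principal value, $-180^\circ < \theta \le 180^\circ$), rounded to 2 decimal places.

|z| = sqrt((-7)^2 + (-5)^2) = sqrt(74)
arg(z) = arctan(b/a) = arctan(-5/-7) (quadrant-adjusted) = -144.46°


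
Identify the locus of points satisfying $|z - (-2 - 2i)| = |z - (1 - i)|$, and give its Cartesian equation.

|z - z1| = |z - z2| means z is equidistant from z1 and z2,
i.e. the perpendicular bisector of the segment from (-2, -2) to (1, -1) (midpoint (-1/2, -3/2)).
With z = x + yi, square both sides:
(x - (-2))^2 + (y - (-2))^2 = (x - 1)^2 + (y - (-1))^2
The x^2 and y^2 terms cancel: 6x + 2y = 2 - 8 = -6
Simplify: 3x + y = -3
Locus: Perpendicular bisector of the segment from (-2, -2) to (1, -1): the line 3x + y = -3


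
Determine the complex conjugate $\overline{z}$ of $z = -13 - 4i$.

If z = a + bi, then conjugate(z) = a - bi
conjugate(-13 - 4i) = -13 + 4i


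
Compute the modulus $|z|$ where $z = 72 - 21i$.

|z| = sqrt(a^2 + b^2) = sqrt(72^2 + (-21)^2) = sqrt(5625) = 75


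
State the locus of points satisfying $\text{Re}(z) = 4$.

Re(z) = x where z = x + yi; the equation x = 4 is satisfied by all points with that x-coordinate
Locus: Vertical line x = 4


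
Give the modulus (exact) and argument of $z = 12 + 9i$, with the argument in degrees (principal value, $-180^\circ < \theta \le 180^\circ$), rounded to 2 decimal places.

|z| = sqrt(12^2 + 9^2) = 15
arg(z) = arctan(b/a) = arctan(9/12) (quadrant-adjusted) = 36.87°


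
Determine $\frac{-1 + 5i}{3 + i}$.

Multiply numerator and denominator by conjugate (3 - i):
= (-1 + 5i)(3 - i) / (3^2 + 1^2)
= (2 + 16i) / 10
Divide through by 2: (1 + 8i) / 5
= 1/5 + (8/5)i


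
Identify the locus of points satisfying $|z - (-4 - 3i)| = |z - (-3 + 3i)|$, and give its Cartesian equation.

|z - z1| = |z - z2| means z is equidistant from z1 and z2,
i.e. the perpendicular bisector of the segment from (-4, -3) to (-3, 3) (midpoint (-7/2, 0)).
With z = x + yi, square both sides:
(x - (-4))^2 + (y - (-3))^2 = (x - (-3))^2 + (y - 3)^2
The x^2 and y^2 terms cancel: 2x + 12y = 18 - 25 = -7
Simplify: 2x + 12y = -7
Locus: Perpendicular bisector of the segment from (-4, -3) to (-3, 3): the line 2x + 12y = -7


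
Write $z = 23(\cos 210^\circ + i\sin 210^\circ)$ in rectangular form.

a = r cos θ = 23 * -sqrt(3)/2 = -23*sqrt(3)/2
b = r sin θ = 23 * -1/2 = -23/2
z = -23*sqrt(3)/2 - (23/2)i


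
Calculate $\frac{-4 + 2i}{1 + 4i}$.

Multiply numerator and denominator by conjugate (1 - 4i):
= (-4 + 2i)(1 - 4i) / (1^2 + 4^2)
= (4 + 18i) / 17
= 4/17 + (18/17)i


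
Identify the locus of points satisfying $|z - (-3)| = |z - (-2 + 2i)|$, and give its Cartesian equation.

|z - z1| = |z - z2| means z is equidistant from z1 and z2,
i.e. the perpendicular bisector of the segment from (-3, 0) to (-2, 2) (midpoint (-5/2, 1)).
With z = x + yi, square both sides:
(x - (-3))^2 + (y - 0)^2 = (x - (-2))^2 + (y - 2)^2
The x^2 and y^2 terms cancel: 2x + 4y = 8 - 9 = -1
Simplify: 2x + 4y = -1
Locus: Perpendicular bisector of the segment from (-3, 0) to (-2, 2): the line 2x + 4y = -1


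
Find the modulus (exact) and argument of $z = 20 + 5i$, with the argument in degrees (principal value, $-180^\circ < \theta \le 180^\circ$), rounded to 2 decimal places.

|z| = sqrt(20^2 + 5^2) = sqrt(425)
arg(z) = arctan(b/a) = arctan(5/20) (quadrant-adjusted) = 14.04°


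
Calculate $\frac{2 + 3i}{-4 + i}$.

Multiply numerator and denominator by conjugate (-4 - i):
= (2 + 3i)(-4 - i) / ((-4)^2 + 1^2)
= (-5 - 14i) / 17
= -5/17 - (14/17)i


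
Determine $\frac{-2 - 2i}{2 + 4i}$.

Multiply numerator and denominator by conjugate (2 - 4i):
= (-2 - 2i)(2 - 4i) / (2^2 + 4^2)
= (-12 + 4i) / 20
Divide through by 4: (-3 + i) / 5
= -3/5 + (1/5)i


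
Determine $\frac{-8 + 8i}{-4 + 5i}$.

Multiply numerator and denominator by conjugate (-4 - 5i):
= (-8 + 8i)(-4 - 5i) / ((-4)^2 + 5^2)
= (72 + 8i) / 41
= 72/41 + (8/41)i


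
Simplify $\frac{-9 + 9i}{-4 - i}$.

Multiply numerator and denominator by conjugate (-4 + i):
= (-9 + 9i)(-4 + i) / ((-4)^2 + (-1)^2)
= (27 - 45i) / 17
= 27/17 - (45/17)i


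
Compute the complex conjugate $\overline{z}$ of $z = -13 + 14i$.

If z = a + bi, then conjugate(z) = a - bi
conjugate(-13 + 14i) = -13 - 14i


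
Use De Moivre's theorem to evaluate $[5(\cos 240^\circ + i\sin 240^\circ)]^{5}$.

By De Moivre: z^n = r^n(cos(nθ) + i sin(nθ))
= 5^5(cos(5*240°) + i sin(5*240°))
= 3125(cos 120° + i sin 120°)
= -3125/2 + (3125*sqrt(3)/2)i


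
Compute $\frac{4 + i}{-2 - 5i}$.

Multiply numerator and denominator by conjugate (-2 + 5i):
= (4 + i)(-2 + 5i) / ((-2)^2 + (-5)^2)
= (-13 + 18i) / 29
= -13/29 + (18/29)i


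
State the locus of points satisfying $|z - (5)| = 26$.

|z - z0| = r describes a circle centered at z0 with radius r
Here z0 = 5 and r = 26
Locus: Circle centered at (5, 0) with radius 26


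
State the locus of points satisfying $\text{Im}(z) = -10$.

Im(z) = y where z = x + yi; the equation y = -10 is satisfied by all points with that y-coordinate
Locus: Horizontal line y = -10


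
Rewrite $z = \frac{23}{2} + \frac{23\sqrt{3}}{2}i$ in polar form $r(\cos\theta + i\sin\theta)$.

r = |z| = sqrt(a^2 + b^2) = sqrt((23/2)^2 + (23*sqrt(3)/2)^2) = sqrt(529/4 + 1587/4) = sqrt(529) = 23
θ = arctan(b/a) = arctan(19.9186/11.5) (quadrant-adjusted) = 60°
z = 23(cos 60° + i sin 60°)


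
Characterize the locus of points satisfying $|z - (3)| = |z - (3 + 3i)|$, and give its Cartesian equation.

|z - z1| = |z - z2| means z is equidistant from z1 and z2,
i.e. the perpendicular bisector of the segment from (3, 0) to (3, 3) (midpoint (3, 3/2)).
With z = x + yi, square both sides:
(x - 3)^2 + (y - 0)^2 = (x - 3)^2 + (y - 3)^2
The x^2 and y^2 terms cancel: 0x + 6y = 18 - 9 = 9
Simplify: y = 3/2
Locus: Perpendicular bisector of the segment from (3, 0) to (3, 3): the line y = 3/2


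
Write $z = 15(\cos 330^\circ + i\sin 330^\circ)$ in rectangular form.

a = r cos θ = 15 * sqrt(3)/2 = 15*sqrt(3)/2
b = r sin θ = 15 * -1/2 = -15/2
z = 15*sqrt(3)/2 - (15/2)i


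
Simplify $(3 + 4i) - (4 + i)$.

(3 - 4) + (4 - 1)i = -1 + 3i


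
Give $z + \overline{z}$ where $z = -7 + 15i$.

z + conjugate(z) = (a + bi) + (a - bi) = 2a
= 2 * (-7) = -14


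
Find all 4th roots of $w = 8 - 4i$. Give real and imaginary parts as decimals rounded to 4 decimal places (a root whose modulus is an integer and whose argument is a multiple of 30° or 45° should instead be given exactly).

|w| = sqrt(80) ≈ 8.944272, arg(w) ≈ 333.434949°
Root modulus = sqrt(80)^(1/4) ≈ 1.729363
Root arguments: θ_k = (arg(w) + 360°k)/4 for k = 0, 1, ..., 3
Compute each root as (root modulus)(cos θ_k + i sin θ_k) using full-precision intermediates, then round to 4 decimal places.
Roots: 0.2000 + 1.7178i, -1.7178 + 0.2000i, -0.2000 - 1.7178i, 1.7178 - 0.2000i


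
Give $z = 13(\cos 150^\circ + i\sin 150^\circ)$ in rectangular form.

a = r cos θ = 13 * -sqrt(3)/2 = -13*sqrt(3)/2
b = r sin θ = 13 * 1/2 = 13/2
z = -13*sqrt(3)/2 + (13/2)i


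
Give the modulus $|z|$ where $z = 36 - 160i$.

|z| = sqrt(a^2 + b^2) = sqrt(36^2 + (-160)^2) = sqrt(26896) = 164


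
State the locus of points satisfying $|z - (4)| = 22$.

|z - z0| = r describes a circle centered at z0 with radius r
Here z0 = 4 and r = 22
Locus: Circle centered at (4, 0) with radius 22


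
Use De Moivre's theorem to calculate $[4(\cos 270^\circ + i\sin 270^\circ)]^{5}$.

By De Moivre: z^n = r^n(cos(nθ) + i sin(nθ))
= 4^5(cos(5*270°) + i sin(5*270°))
= 1024(cos 270° + i sin 270°)
= -1024i


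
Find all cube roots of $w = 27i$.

|w| = 27, arg(w) = 90°
Root modulus = 27^(1/3) = 3
Root arguments: θ_k = (90° + 360°k)/3 for k = 0, 1, ..., 2
Roots: 3*sqrt(3)/2 + (3/2)i, -3*sqrt(3)/2 + (3/2)i, -3i


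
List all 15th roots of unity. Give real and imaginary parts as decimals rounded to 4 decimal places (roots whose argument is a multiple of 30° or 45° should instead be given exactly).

ω_k = e^(2πik/15) = cos(2πk/15) + i sin(2πk/15) for k = 0, 1, ..., 14
Roots: 1, 0.9135 + 0.4067i, 0.6691 + 0.7431i, 0.3090 + 0.9511i, -0.1045 + 0.9945i, -1/2 + (sqrt(3)/2)i, -0.8090 + 0.5878i, -0.9781 + 0.2079i, -0.9781 - 0.2079i, -0.8090 - 0.5878i, -1/2 - (sqrt(3)/2)i, -0.1045 - 0.9945i, 0.3090 - 0.9511i, 0.6691 - 0.7431i, 0.9135 - 0.4067i


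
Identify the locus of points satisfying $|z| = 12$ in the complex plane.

|z| = 12 means sqrt(x^2 + y^2) = 12
This is a circle of radius 12 centered at the origin


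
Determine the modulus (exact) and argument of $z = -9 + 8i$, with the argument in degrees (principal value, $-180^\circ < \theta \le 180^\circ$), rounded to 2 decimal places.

|z| = sqrt((-9)^2 + 8^2) = sqrt(145)
arg(z) = arctan(b/a) = arctan(8/-9) (quadrant-adjusted) = 138.37°


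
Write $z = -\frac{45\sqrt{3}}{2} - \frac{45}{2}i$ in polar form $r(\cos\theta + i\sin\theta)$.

r = |z| = sqrt(a^2 + b^2) = sqrt((-45*sqrt(3)/2)^2 + (-45/2)^2) = sqrt(6075/4 + 2025/4) = sqrt(2025) = 45
θ = arctan(b/a) = arctan(-22.5/-38.9711) (quadrant-adjusted) = 210°
z = 45(cos 210° + i sin 210°)


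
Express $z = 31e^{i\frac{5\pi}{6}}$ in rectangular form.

a = r cos θ = 31 * -sqrt(3)/2 = -31*sqrt(3)/2
b = r sin θ = 31 * 1/2 = 31/2
z = -31*sqrt(3)/2 + (31/2)i
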